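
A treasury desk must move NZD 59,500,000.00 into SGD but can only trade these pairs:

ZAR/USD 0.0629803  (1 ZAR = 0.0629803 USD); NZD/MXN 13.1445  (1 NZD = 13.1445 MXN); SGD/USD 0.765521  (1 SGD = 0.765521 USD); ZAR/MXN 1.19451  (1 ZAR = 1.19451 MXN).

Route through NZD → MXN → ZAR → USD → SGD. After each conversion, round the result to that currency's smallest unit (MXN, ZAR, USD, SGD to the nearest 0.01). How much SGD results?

SGD 53,866,512.99

NZD 59,500,000.00 × 13.1445 = MXN 782,097,750.00
MXN 782,097,750.00 ÷ 1.19451 = ZAR 654,743,576.86
ZAR 654,743,576.86 × 0.0629803 = USD 41,235,946.89
USD 41,235,946.89 ÷ 0.765521 = SGD 53,866,512.99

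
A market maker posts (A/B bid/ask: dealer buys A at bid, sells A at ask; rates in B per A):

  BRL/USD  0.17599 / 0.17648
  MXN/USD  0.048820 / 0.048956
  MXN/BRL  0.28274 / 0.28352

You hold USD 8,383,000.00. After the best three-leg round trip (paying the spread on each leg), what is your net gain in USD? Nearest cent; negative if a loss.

Best loop USD → MXN → BRL → USD:
USD 8,383,000.00 ÷ 0.048956 (buy MXN at ask) = MXN 171,235,395.05
MXN 171,235,395.05 × 0.28274 (sell MXN at bid) = BRL 48,415,095.60
BRL 48,415,095.60 × 0.17599 (sell BRL at bid) = USD 8,520,572.67

Net profit: USD 137,572.67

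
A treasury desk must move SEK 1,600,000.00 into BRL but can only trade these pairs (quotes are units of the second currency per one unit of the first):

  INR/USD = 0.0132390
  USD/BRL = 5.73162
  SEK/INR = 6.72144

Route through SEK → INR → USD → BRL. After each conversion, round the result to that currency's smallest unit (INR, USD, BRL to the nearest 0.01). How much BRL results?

BRL 816,046.45

SEK 1,600,000.00 × 6.72144 = INR 10,754,304.00
INR 10,754,304.00 × 0.0132390 = USD 142,376.23
USD 142,376.23 × 5.73162 = BRL 816,046.45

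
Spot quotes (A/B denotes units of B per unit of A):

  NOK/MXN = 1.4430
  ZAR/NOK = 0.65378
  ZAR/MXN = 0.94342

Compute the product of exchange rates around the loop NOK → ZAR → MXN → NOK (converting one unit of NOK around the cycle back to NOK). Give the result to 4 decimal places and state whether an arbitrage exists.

Around NOK → ZAR → MXN → NOK: 1 ÷ 0.65378 × 0.94342 ÷ 1.4430 = 1.000016
Product ≈ 1 (deviation 0.002%, within rounding noise).

1.0000 (no arbitrage)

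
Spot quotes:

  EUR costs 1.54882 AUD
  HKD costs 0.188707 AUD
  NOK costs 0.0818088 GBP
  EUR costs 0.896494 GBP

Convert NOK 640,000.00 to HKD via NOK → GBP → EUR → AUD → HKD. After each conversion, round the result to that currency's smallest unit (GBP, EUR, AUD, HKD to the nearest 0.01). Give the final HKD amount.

HKD 479,342.10

NOK 640,000.00 × 0.0818088 = GBP 52,357.63
GBP 52,357.63 ÷ 0.896494 = EUR 58,402.66
EUR 58,402.66 × 1.54882 = AUD 90,455.21
AUD 90,455.21 ÷ 0.188707 = HKD 479,342.10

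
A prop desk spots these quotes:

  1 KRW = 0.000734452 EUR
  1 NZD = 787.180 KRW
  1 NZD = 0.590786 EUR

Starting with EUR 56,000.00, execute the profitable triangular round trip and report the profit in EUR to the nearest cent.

Profit: EUR 1,224.33

Profitable loop is EUR → KRW → NZD → EUR:
EUR 56,000.00 ÷ 0.000734452 = KRW 76,247,325
KRW 76,247,325 ÷ 787.180 = NZD 96,861.36
NZD 96,861.36 × 0.590786 = EUR 57,224.33
Profit = EUR 57,224.33 − EUR 56,000.00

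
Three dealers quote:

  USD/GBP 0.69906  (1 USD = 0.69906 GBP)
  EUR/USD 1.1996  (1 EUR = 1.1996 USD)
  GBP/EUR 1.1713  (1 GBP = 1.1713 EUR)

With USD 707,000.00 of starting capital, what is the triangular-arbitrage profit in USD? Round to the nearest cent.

Profit: USD 12,780.97

Profitable loop is USD → EUR → GBP → USD:
USD 707,000.00 ÷ 1.1996 = EUR 589,363.12
EUR 589,363.12 ÷ 1.1713 = GBP 503,170.09
GBP 503,170.09 ÷ 0.69906 = USD 719,780.97
Profit = USD 719,780.97 − USD 707,000.00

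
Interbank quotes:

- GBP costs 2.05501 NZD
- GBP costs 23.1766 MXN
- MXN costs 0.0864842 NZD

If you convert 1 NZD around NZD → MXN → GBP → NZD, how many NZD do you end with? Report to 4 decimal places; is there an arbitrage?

Around NZD → MXN → GBP → NZD: 1 ÷ 0.0864842 ÷ 23.1766 × 2.05501 = 1.025244
Product > 1; profitable direction is NZD → MXN → GBP → NZD.

1.0252 (arbitrage exists)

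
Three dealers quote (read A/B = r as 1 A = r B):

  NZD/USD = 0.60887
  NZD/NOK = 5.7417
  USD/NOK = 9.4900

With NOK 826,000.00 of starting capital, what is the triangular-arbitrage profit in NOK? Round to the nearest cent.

Profit: NOK 5,247.47

Profitable loop is NOK → NZD → USD → NOK:
NOK 826,000.00 ÷ 5.7417 = NZD 143,859.83
NZD 143,859.83 × 0.60887 = USD 87,591.94
USD 87,591.94 × 9.4900 = NOK 831,247.47
Profit = NOK 831,247.47 − NOK 826,000.00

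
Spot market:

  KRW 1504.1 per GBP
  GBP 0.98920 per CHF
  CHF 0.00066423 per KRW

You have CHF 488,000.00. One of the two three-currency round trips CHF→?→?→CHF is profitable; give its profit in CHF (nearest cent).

Profitable loop is CHF → KRW → GBP → CHF:
CHF 488,000.00 ÷ 0.00066423 = KRW 734,685,275
KRW 734,685,275 ÷ 1504.1 = GBP 488,455.07
GBP 488,455.07 ÷ 0.98920 = CHF 493,787.98
Profit = CHF 493,787.98 − CHF 488,000.00

Profit: CHF 5,787.98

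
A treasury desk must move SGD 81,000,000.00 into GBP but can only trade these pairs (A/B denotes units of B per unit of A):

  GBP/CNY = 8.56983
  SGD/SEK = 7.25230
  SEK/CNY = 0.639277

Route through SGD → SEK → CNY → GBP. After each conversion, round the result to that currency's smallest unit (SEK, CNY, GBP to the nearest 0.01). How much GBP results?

GBP 43,820,532.68

SGD 81,000,000.00 × 7.25230 = SEK 587,436,300.00
SEK 587,436,300.00 × 0.639277 = CNY 375,534,515.56
CNY 375,534,515.56 ÷ 8.56983 = GBP 43,820,532.68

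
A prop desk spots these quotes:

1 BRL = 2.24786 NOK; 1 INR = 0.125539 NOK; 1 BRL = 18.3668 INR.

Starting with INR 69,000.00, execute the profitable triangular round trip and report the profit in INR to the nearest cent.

Profit: INR 1,776.97

Profitable loop is INR → NOK → BRL → INR:
INR 69,000.00 × 0.125539 = NOK 8,662.19
NOK 8,662.19 ÷ 2.24786 = BRL 3,853.53
BRL 3,853.53 × 18.3668 = INR 70,776.97
Profit = INR 70,776.97 − INR 69,000.00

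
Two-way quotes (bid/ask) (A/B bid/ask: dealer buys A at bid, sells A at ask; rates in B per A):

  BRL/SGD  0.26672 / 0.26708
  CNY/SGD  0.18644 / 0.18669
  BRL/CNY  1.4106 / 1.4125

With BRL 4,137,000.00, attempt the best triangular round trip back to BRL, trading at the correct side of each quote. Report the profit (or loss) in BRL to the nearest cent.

Best loop BRL → SGD → CNY → BRL:
BRL 4,137,000.00 × 0.26672 (sell BRL at bid) = SGD 1,103,420.64
SGD 1,103,420.64 ÷ 0.18669 (buy CNY at ask) = CNY 5,910,443.19
CNY 5,910,443.19 ÷ 1.4125 (buy BRL at ask) = BRL 4,184,384.56

Net profit: BRL 47,384.56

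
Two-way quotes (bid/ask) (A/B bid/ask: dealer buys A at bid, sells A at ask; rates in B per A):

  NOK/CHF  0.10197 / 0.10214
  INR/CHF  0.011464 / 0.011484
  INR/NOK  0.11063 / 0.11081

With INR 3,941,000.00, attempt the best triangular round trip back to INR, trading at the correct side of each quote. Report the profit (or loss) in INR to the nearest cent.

Net profit: INR 50,791.08

Best loop INR → CHF → NOK → INR:
INR 3,941,000.00 × 0.011464 (sell INR at bid) = CHF 45,179.62
CHF 45,179.62 ÷ 0.10214 (buy NOK at ask) = NOK 442,330.37
NOK 442,330.37 ÷ 0.11081 (buy INR at ask) = INR 3,991,791.08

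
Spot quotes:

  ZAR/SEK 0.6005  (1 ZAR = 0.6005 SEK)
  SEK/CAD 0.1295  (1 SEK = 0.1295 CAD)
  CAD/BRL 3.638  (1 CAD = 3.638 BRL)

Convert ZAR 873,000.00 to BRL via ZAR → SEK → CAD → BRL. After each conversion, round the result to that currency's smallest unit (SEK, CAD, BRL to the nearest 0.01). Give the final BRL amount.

ZAR 873,000.00 × 0.6005 = SEK 524,236.50
SEK 524,236.50 × 0.1295 = CAD 67,888.63
CAD 67,888.63 × 3.638 = BRL 246,978.84

BRL 246,978.84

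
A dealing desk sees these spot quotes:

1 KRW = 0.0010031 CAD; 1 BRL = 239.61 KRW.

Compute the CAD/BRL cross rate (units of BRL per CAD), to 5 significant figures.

1 CAD ÷ 0.0010031 = 996.91 KRW
996.91 KRW ÷ 239.61 = 4.16055 BRL

CAD/BRL = 4.1606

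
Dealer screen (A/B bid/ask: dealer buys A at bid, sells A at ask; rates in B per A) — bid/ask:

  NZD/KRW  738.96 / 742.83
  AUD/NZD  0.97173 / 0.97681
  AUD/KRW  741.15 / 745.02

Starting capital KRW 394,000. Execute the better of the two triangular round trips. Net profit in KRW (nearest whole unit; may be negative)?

Net profit: KRW 8,442

Best loop KRW → NZD → AUD → KRW:
KRW 394,000 ÷ 742.83 (buy NZD at ask) = NZD 530.40
NZD 530.40 ÷ 0.97681 (buy AUD at ask) = AUD 543.00
AUD 543.00 × 741.15 (sell AUD at bid) = KRW 402,442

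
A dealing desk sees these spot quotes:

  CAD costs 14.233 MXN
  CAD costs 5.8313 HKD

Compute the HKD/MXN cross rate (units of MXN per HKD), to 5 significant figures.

HKD/MXN = 2.4408

1 HKD ÷ 5.8313 = 0.171488 CAD
0.171488 CAD × 14.233 = 2.44079 MXN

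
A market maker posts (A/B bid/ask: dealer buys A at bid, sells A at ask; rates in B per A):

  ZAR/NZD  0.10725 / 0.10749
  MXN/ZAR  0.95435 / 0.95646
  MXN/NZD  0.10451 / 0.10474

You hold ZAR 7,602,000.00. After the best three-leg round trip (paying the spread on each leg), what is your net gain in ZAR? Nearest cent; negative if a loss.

Net profit: ZAR 125,710.39

Best loop ZAR → MXN → NZD → ZAR:
ZAR 7,602,000.00 ÷ 0.95646 (buy MXN at ask) = MXN 7,948,058.47
MXN 7,948,058.47 × 0.10451 (sell MXN at bid) = NZD 830,651.59
NZD 830,651.59 ÷ 0.10749 (buy ZAR at ask) = ZAR 7,727,710.39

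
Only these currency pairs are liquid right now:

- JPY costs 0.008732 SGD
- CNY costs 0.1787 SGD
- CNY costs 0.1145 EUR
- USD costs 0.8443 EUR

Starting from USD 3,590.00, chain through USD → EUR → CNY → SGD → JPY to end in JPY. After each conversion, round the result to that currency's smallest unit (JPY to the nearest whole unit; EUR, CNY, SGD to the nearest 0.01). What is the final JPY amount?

JPY 541,748

USD 3,590.00 × 0.8443 = EUR 3,031.04
EUR 3,031.04 ÷ 0.1145 = CNY 26,471.97
CNY 26,471.97 × 0.1787 = SGD 4,730.54
SGD 4,730.54 ÷ 0.008732 = JPY 541,748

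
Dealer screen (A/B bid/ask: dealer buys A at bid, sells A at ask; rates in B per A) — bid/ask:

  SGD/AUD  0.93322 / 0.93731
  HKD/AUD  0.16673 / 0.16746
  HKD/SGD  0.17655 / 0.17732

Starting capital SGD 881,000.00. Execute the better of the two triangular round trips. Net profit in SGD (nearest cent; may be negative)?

Best loop SGD → HKD → AUD → SGD:
SGD 881,000.00 ÷ 0.17732 (buy HKD at ask) = HKD 4,968,418.68
HKD 4,968,418.68 × 0.16673 (sell HKD at bid) = AUD 828,384.45
AUD 828,384.45 ÷ 0.93731 (buy SGD at ask) = SGD 883,789.19

Net profit: SGD 2,789.19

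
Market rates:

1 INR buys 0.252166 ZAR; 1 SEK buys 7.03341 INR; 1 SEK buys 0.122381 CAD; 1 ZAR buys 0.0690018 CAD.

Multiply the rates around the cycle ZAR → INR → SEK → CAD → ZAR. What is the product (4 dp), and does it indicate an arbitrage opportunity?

1.0000 (no arbitrage)

Around ZAR → INR → SEK → CAD → ZAR: 1 ÷ 0.252166 ÷ 7.03341 × 0.122381 ÷ 0.0690018 = 1.000003
Product ≈ 1 (deviation 0.000%, within rounding noise).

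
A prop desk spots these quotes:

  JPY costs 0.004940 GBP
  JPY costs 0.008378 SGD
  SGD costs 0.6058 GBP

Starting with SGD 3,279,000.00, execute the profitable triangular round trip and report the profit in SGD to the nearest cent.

Profitable loop is SGD → GBP → JPY → SGD:
SGD 3,279,000.00 × 0.6058 = GBP 1,986,418.20
GBP 1,986,418.20 ÷ 0.004940 = JPY 402,108,947
JPY 402,108,947 × 0.008378 = SGD 3,368,868.76
Profit = SGD 3,368,868.76 − SGD 3,279,000.00

Profit: SGD 89,868.76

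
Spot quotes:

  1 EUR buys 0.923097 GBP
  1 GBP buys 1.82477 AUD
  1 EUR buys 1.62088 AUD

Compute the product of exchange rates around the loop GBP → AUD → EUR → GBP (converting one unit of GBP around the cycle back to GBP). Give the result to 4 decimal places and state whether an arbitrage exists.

Around GBP → AUD → EUR → GBP: 1 × 1.82477 ÷ 1.62088 × 0.923097 = 1.039213
Product > 1; profitable direction is GBP → AUD → EUR → GBP.

1.0392 (arbitrage exists)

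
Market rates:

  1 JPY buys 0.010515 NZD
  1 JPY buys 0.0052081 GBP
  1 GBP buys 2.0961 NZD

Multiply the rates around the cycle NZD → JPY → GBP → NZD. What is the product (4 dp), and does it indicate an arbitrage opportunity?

1.0382 (arbitrage exists)

Around NZD → JPY → GBP → NZD: 1 ÷ 0.010515 × 0.0052081 × 2.0961 = 1.038202
Product > 1; profitable direction is NZD → JPY → GBP → NZD.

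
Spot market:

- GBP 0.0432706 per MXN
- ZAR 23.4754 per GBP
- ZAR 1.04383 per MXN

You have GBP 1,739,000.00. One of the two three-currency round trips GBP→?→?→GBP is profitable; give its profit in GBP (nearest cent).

Profit: GBP 47,995.41

Profitable loop is GBP → MXN → ZAR → GBP:
GBP 1,739,000.00 ÷ 0.0432706 = MXN 40,188,950.47
MXN 40,188,950.47 × 1.04383 = ZAR 41,950,432.16
ZAR 41,950,432.16 ÷ 23.4754 = GBP 1,786,995.41
Profit = GBP 1,786,995.41 − GBP 1,739,000.00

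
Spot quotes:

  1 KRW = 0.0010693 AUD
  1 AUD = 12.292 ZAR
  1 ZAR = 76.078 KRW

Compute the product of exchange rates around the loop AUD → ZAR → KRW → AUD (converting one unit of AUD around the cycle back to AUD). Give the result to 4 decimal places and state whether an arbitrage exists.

Around AUD → ZAR → KRW → AUD: 1 × 12.292 × 76.078 × 0.0010693 = 0.999957
Product ≈ 1 (deviation 0.004%, within rounding noise).

1.0000 (no arbitrage)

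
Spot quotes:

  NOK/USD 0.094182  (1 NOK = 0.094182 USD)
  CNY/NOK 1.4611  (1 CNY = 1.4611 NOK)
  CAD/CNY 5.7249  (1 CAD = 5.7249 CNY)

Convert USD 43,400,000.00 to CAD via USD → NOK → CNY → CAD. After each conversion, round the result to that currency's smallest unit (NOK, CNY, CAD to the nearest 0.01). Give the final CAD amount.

CAD 55,090,152.56

USD 43,400,000.00 ÷ 0.094182 = NOK 460,809,921.22
NOK 460,809,921.22 ÷ 1.4611 = CNY 315,385,614.41
CNY 315,385,614.41 ÷ 5.7249 = CAD 55,090,152.56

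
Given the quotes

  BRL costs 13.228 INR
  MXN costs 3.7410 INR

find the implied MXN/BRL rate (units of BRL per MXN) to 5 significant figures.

1 MXN × 3.7410 = 3.741 INR
3.741 INR ÷ 13.228 = 0.282809 BRL

MXN/BRL = 0.28281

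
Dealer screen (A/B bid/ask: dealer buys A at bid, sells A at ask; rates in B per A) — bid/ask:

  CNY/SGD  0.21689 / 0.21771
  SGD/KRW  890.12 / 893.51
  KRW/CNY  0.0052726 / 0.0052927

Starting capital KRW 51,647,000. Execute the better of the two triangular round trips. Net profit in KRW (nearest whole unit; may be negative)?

Best loop KRW → CNY → SGD → KRW:
KRW 51,647,000 × 0.0052726 (sell KRW at bid) = CNY 272,313.97
CNY 272,313.97 × 0.21689 (sell CNY at bid) = SGD 59,062.18
SGD 59,062.18 × 890.12 (sell SGD at bid) = KRW 52,572,425

Net profit: KRW 925,425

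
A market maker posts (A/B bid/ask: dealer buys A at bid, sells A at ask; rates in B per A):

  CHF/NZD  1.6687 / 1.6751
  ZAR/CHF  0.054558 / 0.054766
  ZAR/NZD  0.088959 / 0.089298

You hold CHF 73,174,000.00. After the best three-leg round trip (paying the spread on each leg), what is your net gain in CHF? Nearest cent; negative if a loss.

Best loop CHF → NZD → ZAR → CHF:
CHF 73,174,000.00 × 1.6687 (sell CHF at bid) = NZD 122,105,453.80
NZD 122,105,453.80 ÷ 0.089298 (buy ZAR at ask) = ZAR 1,367,392,929.29
ZAR 1,367,392,929.29 × 0.054558 (sell ZAR at bid) = CHF 74,602,223.44

Net profit: CHF 1,428,223.44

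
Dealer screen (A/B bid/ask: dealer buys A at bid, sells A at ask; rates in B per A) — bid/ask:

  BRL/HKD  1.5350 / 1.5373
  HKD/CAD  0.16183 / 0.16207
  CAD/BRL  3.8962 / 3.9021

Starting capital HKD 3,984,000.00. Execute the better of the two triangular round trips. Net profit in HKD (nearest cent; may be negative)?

Net profit: HKD 113,884.14

Best loop HKD → BRL → CAD → HKD:
HKD 3,984,000.00 ÷ 1.5373 (buy BRL at ask) = BRL 2,591,556.63
BRL 2,591,556.63 ÷ 3.9021 (buy CAD at ask) = CAD 664,144.08
CAD 664,144.08 ÷ 0.16207 (buy HKD at ask) = HKD 4,097,884.14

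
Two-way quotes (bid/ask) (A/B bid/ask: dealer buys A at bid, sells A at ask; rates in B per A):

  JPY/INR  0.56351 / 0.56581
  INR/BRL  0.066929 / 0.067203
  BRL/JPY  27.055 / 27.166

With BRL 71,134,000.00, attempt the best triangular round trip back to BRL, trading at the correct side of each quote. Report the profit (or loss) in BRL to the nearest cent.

Best loop BRL → JPY → INR → BRL:
BRL 71,134,000.00 × 27.055 (sell BRL at bid) = JPY 1,924,530,370
JPY 1,924,530,370 × 0.56351 (sell JPY at bid) = INR 1,084,492,108.80
INR 1,084,492,108.80 × 0.066929 (sell INR at bid) = BRL 72,583,972.35

Net profit: BRL 1,449,972.35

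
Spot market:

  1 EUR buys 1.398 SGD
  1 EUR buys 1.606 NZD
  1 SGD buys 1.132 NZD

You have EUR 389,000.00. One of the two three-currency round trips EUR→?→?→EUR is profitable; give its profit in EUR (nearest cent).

Profit: EUR 5,767.64

Profitable loop is EUR → NZD → SGD → EUR:
EUR 389,000.00 × 1.606 = NZD 624,734.00
NZD 624,734.00 ÷ 1.132 = SGD 551,885.16
SGD 551,885.16 ÷ 1.398 = EUR 394,767.64
Profit = EUR 394,767.64 − EUR 389,000.00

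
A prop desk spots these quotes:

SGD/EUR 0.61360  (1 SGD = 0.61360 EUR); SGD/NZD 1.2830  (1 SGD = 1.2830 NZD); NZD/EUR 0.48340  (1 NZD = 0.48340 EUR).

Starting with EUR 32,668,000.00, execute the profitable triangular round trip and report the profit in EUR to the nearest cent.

Profit: EUR 351,500.44

Profitable loop is EUR → SGD → NZD → EUR:
EUR 32,668,000.00 ÷ 0.61360 = SGD 53,239,895.70
SGD 53,239,895.70 × 1.2830 = NZD 68,306,786.18
NZD 68,306,786.18 × 0.48340 = EUR 33,019,500.44
Profit = EUR 33,019,500.44 − EUR 32,668,000.00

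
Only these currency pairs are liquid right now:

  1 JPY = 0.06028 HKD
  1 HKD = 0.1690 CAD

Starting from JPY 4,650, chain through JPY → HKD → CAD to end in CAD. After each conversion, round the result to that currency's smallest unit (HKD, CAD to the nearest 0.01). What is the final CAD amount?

JPY 4,650 × 0.06028 = HKD 280.30
HKD 280.30 × 0.1690 = CAD 47.37

CAD 47.37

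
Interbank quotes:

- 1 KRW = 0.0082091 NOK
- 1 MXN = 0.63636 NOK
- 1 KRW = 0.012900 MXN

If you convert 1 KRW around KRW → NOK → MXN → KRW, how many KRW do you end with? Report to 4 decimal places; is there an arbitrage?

1.0000 (no arbitrage)

Around KRW → NOK → MXN → KRW: 1 × 0.0082091 ÷ 0.63636 ÷ 0.012900 = 1.000007
Product ≈ 1 (deviation 0.001%, within rounding noise).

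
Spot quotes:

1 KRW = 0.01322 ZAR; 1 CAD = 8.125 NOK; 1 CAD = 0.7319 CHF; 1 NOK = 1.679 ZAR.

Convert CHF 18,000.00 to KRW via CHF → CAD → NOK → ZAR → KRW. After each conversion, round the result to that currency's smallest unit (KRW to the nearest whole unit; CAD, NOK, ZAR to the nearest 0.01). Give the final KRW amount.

CHF 18,000.00 ÷ 0.7319 = CAD 24,593.52
CAD 24,593.52 × 8.125 = NOK 199,822.35
NOK 199,822.35 × 1.679 = ZAR 335,501.73
ZAR 335,501.73 ÷ 0.01322 = KRW 25,378,346

KRW 25,378,346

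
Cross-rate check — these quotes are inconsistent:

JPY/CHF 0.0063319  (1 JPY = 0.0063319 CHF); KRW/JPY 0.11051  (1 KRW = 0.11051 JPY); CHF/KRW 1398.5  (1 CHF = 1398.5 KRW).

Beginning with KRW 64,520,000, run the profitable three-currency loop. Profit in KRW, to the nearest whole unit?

Profitable loop is KRW → CHF → JPY → KRW:
KRW 64,520,000 ÷ 1398.5 = CHF 46,135.14
CHF 46,135.14 ÷ 0.0063319 = JPY 7,286,146
JPY 7,286,146 ÷ 0.11051 = KRW 65,932,002
Profit = KRW 65,932,002 − KRW 64,520,000

Profit: KRW 1,412,002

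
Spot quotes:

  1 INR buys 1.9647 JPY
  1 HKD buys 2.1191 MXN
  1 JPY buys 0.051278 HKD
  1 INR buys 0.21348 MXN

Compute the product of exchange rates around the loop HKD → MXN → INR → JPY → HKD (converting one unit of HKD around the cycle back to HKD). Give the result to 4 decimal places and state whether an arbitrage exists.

1.0000 (no arbitrage)

Around HKD → MXN → INR → JPY → HKD: 1 × 2.1191 ÷ 0.21348 × 1.9647 × 0.051278 = 1.000050
Product ≈ 1 (deviation 0.005%, within rounding noise).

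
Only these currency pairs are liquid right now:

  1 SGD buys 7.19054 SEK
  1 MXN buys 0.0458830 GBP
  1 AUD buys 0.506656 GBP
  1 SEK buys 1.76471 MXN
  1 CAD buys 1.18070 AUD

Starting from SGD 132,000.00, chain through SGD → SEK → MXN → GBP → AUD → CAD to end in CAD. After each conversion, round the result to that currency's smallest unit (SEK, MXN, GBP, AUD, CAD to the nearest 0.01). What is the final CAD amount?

CAD 128,471.81

SGD 132,000.00 × 7.19054 = SEK 949,151.28
SEK 949,151.28 × 1.76471 = MXN 1,674,976.76
MXN 1,674,976.76 × 0.0458830 = GBP 76,852.96
GBP 76,852.96 ÷ 0.506656 = AUD 151,686.67
AUD 151,686.67 ÷ 1.18070 = CAD 128,471.81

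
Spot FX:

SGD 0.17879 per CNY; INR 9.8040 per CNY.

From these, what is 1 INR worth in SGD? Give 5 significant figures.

INR/SGD = 0.018236

1 INR ÷ 9.8040 = 0.101999 CNY
0.101999 CNY × 0.17879 = 0.0182364 SGD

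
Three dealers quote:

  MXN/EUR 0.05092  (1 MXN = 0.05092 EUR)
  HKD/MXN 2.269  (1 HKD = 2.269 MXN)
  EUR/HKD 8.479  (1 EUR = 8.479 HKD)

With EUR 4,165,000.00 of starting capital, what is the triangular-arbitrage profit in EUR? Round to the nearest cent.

Profit: EUR 86,551.85

Profitable loop is EUR → MXN → HKD → EUR:
EUR 4,165,000.00 ÷ 0.05092 = MXN 81,794,972.51
MXN 81,794,972.51 ÷ 2.269 = HKD 36,048,908.11
HKD 36,048,908.11 ÷ 8.479 = EUR 4,251,551.85
Profit = EUR 4,251,551.85 − EUR 4,165,000.00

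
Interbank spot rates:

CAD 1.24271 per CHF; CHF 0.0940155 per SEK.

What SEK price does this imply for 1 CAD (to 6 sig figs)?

1 CAD ÷ 1.24271 = 0.804693 CHF
0.804693 CHF ÷ 0.0940155 = 8.55915 SEK

CAD/SEK = 8.55915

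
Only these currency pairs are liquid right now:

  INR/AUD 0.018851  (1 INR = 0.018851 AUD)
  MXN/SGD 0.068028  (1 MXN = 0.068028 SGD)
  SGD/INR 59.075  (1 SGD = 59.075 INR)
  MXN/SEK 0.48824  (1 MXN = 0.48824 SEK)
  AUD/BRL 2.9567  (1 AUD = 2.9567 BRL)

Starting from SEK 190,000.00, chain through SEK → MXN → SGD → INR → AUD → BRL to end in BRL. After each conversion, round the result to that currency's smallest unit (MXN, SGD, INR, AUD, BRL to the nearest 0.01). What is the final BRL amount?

SEK 190,000.00 ÷ 0.48824 = MXN 389,152.88
MXN 389,152.88 × 0.068028 = SGD 26,473.29
SGD 26,473.29 × 59.075 = INR 1,563,909.61
INR 1,563,909.61 × 0.018851 = AUD 29,481.26
AUD 29,481.26 × 2.9567 = BRL 87,167.24

BRL 87,167.24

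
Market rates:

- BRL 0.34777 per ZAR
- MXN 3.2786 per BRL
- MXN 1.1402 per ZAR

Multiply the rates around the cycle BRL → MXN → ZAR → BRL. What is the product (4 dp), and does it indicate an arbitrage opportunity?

Around BRL → MXN → ZAR → BRL: 1 × 3.2786 ÷ 1.1402 × 0.34777 = 0.999999
Product ≈ 1 (deviation 0.000%, within rounding noise).

1.0000 (no arbitrage)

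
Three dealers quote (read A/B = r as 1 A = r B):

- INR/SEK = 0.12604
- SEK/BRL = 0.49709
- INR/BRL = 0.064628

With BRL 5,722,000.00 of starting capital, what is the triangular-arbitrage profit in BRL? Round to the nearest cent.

Profit: BRL 180,352.58

Profitable loop is BRL → SEK → INR → BRL:
BRL 5,722,000.00 ÷ 0.49709 = SEK 11,510,993.98
SEK 11,510,993.98 ÷ 0.12604 = INR 91,328,102.07
INR 91,328,102.07 × 0.064628 = BRL 5,902,352.58
Profit = BRL 5,902,352.58 − BRL 5,722,000.00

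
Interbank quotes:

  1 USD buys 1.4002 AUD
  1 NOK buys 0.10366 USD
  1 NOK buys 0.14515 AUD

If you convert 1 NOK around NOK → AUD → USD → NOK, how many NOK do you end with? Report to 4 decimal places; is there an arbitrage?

1.0000 (no arbitrage)

Around NOK → AUD → USD → NOK: 1 × 0.14515 ÷ 1.4002 ÷ 0.10366 = 1.000036
Product ≈ 1 (deviation 0.004%, within rounding noise).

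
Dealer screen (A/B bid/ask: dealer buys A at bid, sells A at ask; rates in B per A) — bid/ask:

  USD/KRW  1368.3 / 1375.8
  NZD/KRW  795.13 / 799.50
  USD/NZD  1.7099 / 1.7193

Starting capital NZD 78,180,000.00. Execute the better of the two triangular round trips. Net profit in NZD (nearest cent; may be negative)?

Best loop NZD → USD → KRW → NZD:
NZD 78,180,000.00 ÷ 1.7193 (buy USD at ask) = USD 45,471,994.42
USD 45,471,994.42 × 1368.3 (sell USD at bid) = KRW 62,219,329,960
KRW 62,219,329,960 ÷ 799.50 (buy NZD at ask) = NZD 77,822,801.70

Net result: NZD -357,198.30 (no profitable arbitrage after spreads)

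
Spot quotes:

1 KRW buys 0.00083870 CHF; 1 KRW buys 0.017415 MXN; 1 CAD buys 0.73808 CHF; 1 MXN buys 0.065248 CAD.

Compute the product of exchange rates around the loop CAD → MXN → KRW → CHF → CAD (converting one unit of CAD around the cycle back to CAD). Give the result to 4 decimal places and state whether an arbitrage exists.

1.0000 (no arbitrage)

Around CAD → MXN → KRW → CHF → CAD: 1 ÷ 0.065248 ÷ 0.017415 × 0.00083870 ÷ 0.73808 = 1.000029
Product ≈ 1 (deviation 0.003%, within rounding noise).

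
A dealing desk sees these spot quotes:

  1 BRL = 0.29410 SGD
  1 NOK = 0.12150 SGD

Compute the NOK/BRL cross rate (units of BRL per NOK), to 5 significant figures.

1 NOK × 0.12150 = 0.1215 SGD
0.1215 SGD ÷ 0.29410 = 0.413125 BRL

NOK/BRL = 0.41312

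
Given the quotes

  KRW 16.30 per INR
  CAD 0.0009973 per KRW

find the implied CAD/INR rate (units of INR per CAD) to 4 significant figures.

CAD/INR = 61.52

1 CAD ÷ 0.0009973 = 1002.71 KRW
1002.71 KRW ÷ 16.30 = 61.5158 INR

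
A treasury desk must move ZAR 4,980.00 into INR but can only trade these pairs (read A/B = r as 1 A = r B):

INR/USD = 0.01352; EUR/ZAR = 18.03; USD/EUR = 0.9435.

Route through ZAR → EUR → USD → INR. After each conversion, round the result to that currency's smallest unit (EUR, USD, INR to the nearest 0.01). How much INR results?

ZAR 4,980.00 ÷ 18.03 = EUR 276.21
EUR 276.21 ÷ 0.9435 = USD 292.75
USD 292.75 ÷ 0.01352 = INR 21,653.11

INR 21,653.11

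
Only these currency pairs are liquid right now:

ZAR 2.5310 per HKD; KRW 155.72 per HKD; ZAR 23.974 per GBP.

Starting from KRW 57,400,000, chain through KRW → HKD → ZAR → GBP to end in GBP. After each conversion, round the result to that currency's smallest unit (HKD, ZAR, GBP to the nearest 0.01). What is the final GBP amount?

GBP 38,915.19

KRW 57,400,000 ÷ 155.72 = HKD 368,610.33
HKD 368,610.33 × 2.5310 = ZAR 932,952.75
ZAR 932,952.75 ÷ 23.974 = GBP 38,915.19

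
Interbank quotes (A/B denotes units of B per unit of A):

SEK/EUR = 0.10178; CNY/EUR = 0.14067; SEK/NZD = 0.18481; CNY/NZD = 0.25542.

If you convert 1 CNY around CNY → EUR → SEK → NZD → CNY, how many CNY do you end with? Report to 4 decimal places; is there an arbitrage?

1.0000 (no arbitrage)

Around CNY → EUR → SEK → NZD → CNY: 1 × 0.14067 ÷ 0.10178 × 0.18481 ÷ 0.25542 = 1.000022
Product ≈ 1 (deviation 0.002%, within rounding noise).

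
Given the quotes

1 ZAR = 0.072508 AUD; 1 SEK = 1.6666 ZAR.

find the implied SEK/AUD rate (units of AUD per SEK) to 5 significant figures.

1 SEK × 1.6666 = 1.6666 ZAR
1.6666 ZAR × 0.072508 = 0.120842 AUD

SEK/AUD = 0.12084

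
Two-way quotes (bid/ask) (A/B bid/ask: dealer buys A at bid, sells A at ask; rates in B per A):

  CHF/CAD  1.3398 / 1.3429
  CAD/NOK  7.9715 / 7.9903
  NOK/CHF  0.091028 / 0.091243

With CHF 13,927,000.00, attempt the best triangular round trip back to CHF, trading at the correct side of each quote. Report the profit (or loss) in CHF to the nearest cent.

Net profit: CHF 297,966.76

Best loop CHF → NOK → CAD → CHF:
CHF 13,927,000.00 ÷ 0.091243 (buy NOK at ask) = NOK 152,636,366.63
NOK 152,636,366.63 ÷ 7.9903 (buy CAD at ask) = CAD 19,102,707.86
CAD 19,102,707.86 ÷ 1.3429 (buy CHF at ask) = CHF 14,224,966.76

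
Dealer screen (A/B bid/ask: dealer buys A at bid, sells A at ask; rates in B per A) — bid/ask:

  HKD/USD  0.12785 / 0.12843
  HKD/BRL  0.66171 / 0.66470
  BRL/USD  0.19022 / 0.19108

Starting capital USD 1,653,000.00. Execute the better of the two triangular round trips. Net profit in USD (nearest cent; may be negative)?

Best loop USD → BRL → HKD → USD:
USD 1,653,000.00 ÷ 0.19108 (buy BRL at ask) = BRL 8,650,826.88
BRL 8,650,826.88 ÷ 0.66470 (buy HKD at ask) = HKD 13,014,633.49
HKD 13,014,633.49 × 0.12785 (sell HKD at bid) = USD 1,663,920.89

Net profit: USD 10,920.89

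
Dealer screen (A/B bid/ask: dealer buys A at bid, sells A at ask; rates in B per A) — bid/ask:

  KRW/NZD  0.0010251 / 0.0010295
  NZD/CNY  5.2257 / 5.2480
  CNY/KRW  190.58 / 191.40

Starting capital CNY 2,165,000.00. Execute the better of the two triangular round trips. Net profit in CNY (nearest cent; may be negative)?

Net profit: CNY 45,273.06

Best loop CNY → KRW → NZD → CNY:
CNY 2,165,000.00 × 190.58 (sell CNY at bid) = KRW 412,605,700
KRW 412,605,700 × 0.0010251 (sell KRW at bid) = NZD 422,962.10
NZD 422,962.10 × 5.2257 (sell NZD at bid) = CNY 2,210,273.06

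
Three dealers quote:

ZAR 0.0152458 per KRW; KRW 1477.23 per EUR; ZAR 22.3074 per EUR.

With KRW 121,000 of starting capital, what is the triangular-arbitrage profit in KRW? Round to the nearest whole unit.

Profit: KRW 1,162

Profitable loop is KRW → ZAR → EUR → KRW:
KRW 121,000 × 0.0152458 = ZAR 1,844.74
ZAR 1,844.74 ÷ 22.3074 = EUR 82.70
EUR 82.70 × 1477.23 = KRW 122,162
Profit = KRW 122,162 − KRW 121,000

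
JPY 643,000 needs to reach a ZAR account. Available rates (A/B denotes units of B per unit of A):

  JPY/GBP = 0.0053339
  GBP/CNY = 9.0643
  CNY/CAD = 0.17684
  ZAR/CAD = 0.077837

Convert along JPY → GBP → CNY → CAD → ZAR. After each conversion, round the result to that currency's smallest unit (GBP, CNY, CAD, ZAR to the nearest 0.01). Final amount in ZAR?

JPY 643,000 × 0.0053339 = GBP 3,429.70
GBP 3,429.70 × 9.0643 = CNY 31,087.83
CNY 31,087.83 × 0.17684 = CAD 5,497.57
CAD 5,497.57 ÷ 0.077837 = ZAR 70,629.26

ZAR 70,629.26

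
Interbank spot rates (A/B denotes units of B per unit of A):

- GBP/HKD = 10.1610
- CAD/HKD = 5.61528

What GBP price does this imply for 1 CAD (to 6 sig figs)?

1 CAD × 5.61528 = 5.61528 HKD
5.61528 HKD ÷ 10.1610 = 0.552631 GBP

CAD/GBP = 0.552631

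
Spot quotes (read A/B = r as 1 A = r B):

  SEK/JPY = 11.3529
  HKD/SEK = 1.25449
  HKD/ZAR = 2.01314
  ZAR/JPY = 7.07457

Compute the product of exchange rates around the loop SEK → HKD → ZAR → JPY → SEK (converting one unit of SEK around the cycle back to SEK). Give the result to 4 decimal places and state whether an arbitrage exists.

1.0000 (no arbitrage)

Around SEK → HKD → ZAR → JPY → SEK: 1 ÷ 1.25449 × 2.01314 × 7.07457 ÷ 11.3529 = 1.000000
Product ≈ 1 (deviation 0.000%, within rounding noise).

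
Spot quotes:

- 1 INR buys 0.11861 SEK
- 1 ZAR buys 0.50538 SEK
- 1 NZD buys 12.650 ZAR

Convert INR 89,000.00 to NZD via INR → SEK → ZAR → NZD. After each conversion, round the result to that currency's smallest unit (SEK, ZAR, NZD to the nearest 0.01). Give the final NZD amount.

NZD 1,651.21

INR 89,000.00 × 0.11861 = SEK 10,556.29
SEK 10,556.29 ÷ 0.50538 = ZAR 20,887.83
ZAR 20,887.83 ÷ 12.650 = NZD 1,651.21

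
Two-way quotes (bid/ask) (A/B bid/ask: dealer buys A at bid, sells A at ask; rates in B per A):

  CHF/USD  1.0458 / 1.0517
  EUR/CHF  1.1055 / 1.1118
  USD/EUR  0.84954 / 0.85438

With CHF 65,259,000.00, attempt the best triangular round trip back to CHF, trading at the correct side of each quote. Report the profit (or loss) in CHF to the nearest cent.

Best loop CHF → EUR → USD → CHF:
CHF 65,259,000.00 ÷ 1.1118 (buy EUR at ask) = EUR 58,696,708.04
EUR 58,696,708.04 ÷ 0.85438 (buy USD at ask) = USD 68,700,938.74
USD 68,700,938.74 ÷ 1.0517 (buy CHF at ask) = CHF 65,323,703.28

Net profit: CHF 64,703.28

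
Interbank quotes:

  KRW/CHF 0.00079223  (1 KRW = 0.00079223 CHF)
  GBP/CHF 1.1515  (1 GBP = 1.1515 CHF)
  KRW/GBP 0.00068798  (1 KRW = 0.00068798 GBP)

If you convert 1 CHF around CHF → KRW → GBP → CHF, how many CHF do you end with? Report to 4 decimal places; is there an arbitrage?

1.0000 (no arbitrage)

Around CHF → KRW → GBP → CHF: 1 ÷ 0.00079223 × 0.00068798 × 1.1515 = 0.999973
Product ≈ 1 (deviation 0.003%, within rounding noise).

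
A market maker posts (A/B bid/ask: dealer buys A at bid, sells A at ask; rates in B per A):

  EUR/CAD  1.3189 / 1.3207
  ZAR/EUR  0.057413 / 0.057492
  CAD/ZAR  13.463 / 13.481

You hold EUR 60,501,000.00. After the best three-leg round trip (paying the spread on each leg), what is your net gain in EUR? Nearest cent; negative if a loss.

Net profit: EUR 1,176,463.89

Best loop EUR → CAD → ZAR → EUR:
EUR 60,501,000.00 × 1.3189 (sell EUR at bid) = CAD 79,794,768.90
CAD 79,794,768.90 × 13.463 (sell CAD at bid) = ZAR 1,074,276,973.70
ZAR 1,074,276,973.70 × 0.057413 (sell ZAR at bid) = EUR 61,677,463.89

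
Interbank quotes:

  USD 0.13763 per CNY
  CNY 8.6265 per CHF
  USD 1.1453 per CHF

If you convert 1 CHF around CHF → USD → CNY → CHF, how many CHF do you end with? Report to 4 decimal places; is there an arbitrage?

Around CHF → USD → CNY → CHF: 1 × 1.1453 ÷ 0.13763 ÷ 8.6265 = 0.964654
Product < 1; profitable direction is CHF → CNY → USD → CHF.

0.9647 (arbitrage exists)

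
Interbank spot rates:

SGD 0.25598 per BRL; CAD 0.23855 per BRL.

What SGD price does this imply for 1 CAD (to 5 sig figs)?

1 CAD ÷ 0.23855 = 4.19199 BRL
4.19199 BRL × 0.25598 = 1.07307 SGD

CAD/SGD = 1.0731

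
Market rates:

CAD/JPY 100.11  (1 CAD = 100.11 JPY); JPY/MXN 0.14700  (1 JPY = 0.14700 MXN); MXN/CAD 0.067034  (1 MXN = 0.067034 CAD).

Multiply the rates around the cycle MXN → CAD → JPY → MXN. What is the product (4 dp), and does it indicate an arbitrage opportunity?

Around MXN → CAD → JPY → MXN: 1 × 0.067034 × 100.11 × 0.14700 = 0.986484
Product < 1; profitable direction is MXN → JPY → CAD → MXN.

0.9865 (arbitrage exists)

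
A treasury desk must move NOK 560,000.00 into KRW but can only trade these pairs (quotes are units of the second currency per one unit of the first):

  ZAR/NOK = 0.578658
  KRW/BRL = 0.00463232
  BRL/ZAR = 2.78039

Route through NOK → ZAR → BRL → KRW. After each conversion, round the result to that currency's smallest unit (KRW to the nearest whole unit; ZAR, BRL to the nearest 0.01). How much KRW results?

KRW 75,138,373

NOK 560,000.00 ÷ 0.578658 = ZAR 967,756.43
ZAR 967,756.43 ÷ 2.78039 = BRL 348,064.99
BRL 348,064.99 ÷ 0.00463232 = KRW 75,138,373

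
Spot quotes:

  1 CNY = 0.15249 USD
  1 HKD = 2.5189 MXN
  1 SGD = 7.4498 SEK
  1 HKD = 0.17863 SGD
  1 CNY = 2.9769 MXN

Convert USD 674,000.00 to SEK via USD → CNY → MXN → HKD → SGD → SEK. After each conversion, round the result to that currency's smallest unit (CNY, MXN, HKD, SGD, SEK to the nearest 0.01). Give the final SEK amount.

USD 674,000.00 ÷ 0.15249 = CNY 4,419,961.96
CNY 4,419,961.96 × 2.9769 = MXN 13,157,784.76
MXN 13,157,784.76 ÷ 2.5189 = HKD 5,223,623.31
HKD 5,223,623.31 × 0.17863 = SGD 933,095.83
SGD 933,095.83 × 7.4498 = SEK 6,951,377.31

SEK 6,951,377.31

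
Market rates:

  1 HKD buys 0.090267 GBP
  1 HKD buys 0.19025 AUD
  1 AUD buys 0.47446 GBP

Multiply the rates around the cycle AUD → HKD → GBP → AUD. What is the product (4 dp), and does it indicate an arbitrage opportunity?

1.0000 (no arbitrage)

Around AUD → HKD → GBP → AUD: 1 ÷ 0.19025 × 0.090267 ÷ 0.47446 = 1.000011
Product ≈ 1 (deviation 0.001%, within rounding noise).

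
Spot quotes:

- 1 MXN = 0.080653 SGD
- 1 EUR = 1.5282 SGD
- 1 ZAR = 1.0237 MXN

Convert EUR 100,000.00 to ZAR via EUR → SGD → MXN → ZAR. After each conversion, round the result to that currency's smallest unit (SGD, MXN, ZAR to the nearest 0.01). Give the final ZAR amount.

EUR 100,000.00 × 1.5282 = SGD 152,820.00
SGD 152,820.00 ÷ 0.080653 = MXN 1,894,783.83
MXN 1,894,783.83 ÷ 1.0237 = ZAR 1,850,917.09

ZAR 1,850,917.09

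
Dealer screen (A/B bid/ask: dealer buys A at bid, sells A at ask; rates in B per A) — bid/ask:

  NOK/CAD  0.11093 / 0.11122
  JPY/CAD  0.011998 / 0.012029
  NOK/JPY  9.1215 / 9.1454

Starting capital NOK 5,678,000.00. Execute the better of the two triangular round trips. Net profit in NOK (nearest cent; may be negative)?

Best loop NOK → CAD → JPY → NOK:
NOK 5,678,000.00 × 0.11093 (sell NOK at bid) = CAD 629,860.54
CAD 629,860.54 ÷ 0.012029 (buy JPY at ask) = JPY 52,361,837
JPY 52,361,837 ÷ 9.1454 (buy NOK at ask) = NOK 5,725,483.55

Net profit: NOK 47,483.55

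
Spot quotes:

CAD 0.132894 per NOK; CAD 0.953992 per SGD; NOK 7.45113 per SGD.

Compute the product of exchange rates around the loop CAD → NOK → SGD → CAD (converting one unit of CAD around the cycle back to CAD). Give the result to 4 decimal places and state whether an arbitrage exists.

Around CAD → NOK → SGD → CAD: 1 ÷ 0.132894 ÷ 7.45113 × 0.953992 = 0.963423
Product < 1; profitable direction is CAD → SGD → NOK → CAD.

0.9634 (arbitrage exists)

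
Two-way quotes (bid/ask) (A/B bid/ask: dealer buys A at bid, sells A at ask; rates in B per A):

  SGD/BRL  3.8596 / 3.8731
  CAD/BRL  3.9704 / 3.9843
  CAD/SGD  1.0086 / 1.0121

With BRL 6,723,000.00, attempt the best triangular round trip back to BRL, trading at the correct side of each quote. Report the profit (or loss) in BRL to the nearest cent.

Net profit: BRL 86,500.22

Best loop BRL → SGD → CAD → BRL:
BRL 6,723,000.00 ÷ 3.8731 (buy SGD at ask) = SGD 1,735,818.85
SGD 1,735,818.85 ÷ 1.0121 (buy CAD at ask) = CAD 1,715,066.55
CAD 1,715,066.55 × 3.9704 (sell CAD at bid) = BRL 6,809,500.22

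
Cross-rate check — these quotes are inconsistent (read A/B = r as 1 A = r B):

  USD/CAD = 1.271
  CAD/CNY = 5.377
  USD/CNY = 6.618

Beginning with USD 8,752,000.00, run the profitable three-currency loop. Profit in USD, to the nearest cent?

Profitable loop is USD → CAD → CNY → USD:
USD 8,752,000.00 × 1.271 = CAD 11,123,792.00
CAD 11,123,792.00 × 5.377 = CNY 59,812,629.58
CNY 59,812,629.58 ÷ 6.618 = USD 9,037,870.90
Profit = USD 9,037,870.90 − USD 8,752,000.00

Profit: USD 285,870.90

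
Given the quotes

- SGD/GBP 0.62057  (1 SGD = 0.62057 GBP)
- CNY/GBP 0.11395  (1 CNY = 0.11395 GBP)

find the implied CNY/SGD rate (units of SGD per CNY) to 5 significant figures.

1 CNY × 0.11395 = 0.11395 GBP
0.11395 GBP ÷ 0.62057 = 0.183622 SGD

CNY/SGD = 0.18362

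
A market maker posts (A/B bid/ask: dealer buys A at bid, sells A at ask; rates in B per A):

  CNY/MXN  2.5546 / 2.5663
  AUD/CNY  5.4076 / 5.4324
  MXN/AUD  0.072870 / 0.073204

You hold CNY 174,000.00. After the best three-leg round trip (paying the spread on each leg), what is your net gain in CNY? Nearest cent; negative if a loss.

Net profit: CNY 1,156.19

Best loop CNY → MXN → AUD → CNY:
CNY 174,000.00 × 2.5546 (sell CNY at bid) = MXN 444,500.40
MXN 444,500.40 × 0.072870 (sell MXN at bid) = AUD 32,390.74
AUD 32,390.74 × 5.4076 (sell AUD at bid) = CNY 175,156.19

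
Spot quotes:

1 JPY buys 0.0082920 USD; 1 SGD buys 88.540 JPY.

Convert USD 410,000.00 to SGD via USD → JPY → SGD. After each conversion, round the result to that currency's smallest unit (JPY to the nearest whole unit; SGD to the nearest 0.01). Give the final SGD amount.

USD 410,000.00 ÷ 0.0082920 = JPY 49,445,248
JPY 49,445,248 ÷ 88.540 = SGD 558,450.96

SGD 558,450.96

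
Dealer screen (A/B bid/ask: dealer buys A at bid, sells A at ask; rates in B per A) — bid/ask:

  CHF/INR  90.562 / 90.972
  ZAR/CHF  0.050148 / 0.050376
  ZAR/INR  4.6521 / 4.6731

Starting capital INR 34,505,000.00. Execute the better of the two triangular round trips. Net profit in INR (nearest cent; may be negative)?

Net profit: INR 521,734.49

Best loop INR → CHF → ZAR → INR:
INR 34,505,000.00 ÷ 90.972 (buy CHF at ask) = CHF 379,292.53
CHF 379,292.53 ÷ 0.050376 (buy ZAR at ask) = ZAR 7,529,230.78
ZAR 7,529,230.78 × 4.6521 (sell ZAR at bid) = INR 35,026,734.49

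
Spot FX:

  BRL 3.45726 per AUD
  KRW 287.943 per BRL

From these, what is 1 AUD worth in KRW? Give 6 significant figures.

1 AUD × 3.45726 = 3.45726 BRL
3.45726 BRL × 287.943 = 995.494 KRW

AUD/KRW = 995.494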